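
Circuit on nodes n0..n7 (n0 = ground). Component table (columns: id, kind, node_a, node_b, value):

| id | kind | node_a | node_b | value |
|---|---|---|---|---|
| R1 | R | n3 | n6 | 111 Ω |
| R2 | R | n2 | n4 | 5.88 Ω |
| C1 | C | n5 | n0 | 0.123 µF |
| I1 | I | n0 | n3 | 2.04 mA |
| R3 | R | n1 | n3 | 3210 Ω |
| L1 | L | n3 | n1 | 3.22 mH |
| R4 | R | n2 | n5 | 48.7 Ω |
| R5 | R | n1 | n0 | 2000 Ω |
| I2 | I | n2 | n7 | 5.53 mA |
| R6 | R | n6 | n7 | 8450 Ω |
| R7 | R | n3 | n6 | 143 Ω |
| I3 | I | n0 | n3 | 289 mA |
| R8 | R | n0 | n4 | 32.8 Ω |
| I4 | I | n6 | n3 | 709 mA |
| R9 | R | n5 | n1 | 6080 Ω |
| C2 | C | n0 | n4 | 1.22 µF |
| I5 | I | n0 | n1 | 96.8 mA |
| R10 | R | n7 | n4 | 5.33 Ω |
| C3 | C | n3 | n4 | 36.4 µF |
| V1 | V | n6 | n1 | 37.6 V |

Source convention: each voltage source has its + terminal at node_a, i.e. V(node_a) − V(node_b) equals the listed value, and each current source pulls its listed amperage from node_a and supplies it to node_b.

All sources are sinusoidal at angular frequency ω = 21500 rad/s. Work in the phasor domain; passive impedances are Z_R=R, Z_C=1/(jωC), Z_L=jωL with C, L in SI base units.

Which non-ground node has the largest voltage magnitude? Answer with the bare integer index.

Apply KCL at each of the 7 non-ground nodes and solve the resulting linear system.
Node n1: branches {R3, L1, R5, R9, I5, V1} → V_1 = -34.42-41.81j
Node n2: branches {R2, R4, I2} → V_2 = 7.170-6.280j
Node n3: branches {R1, I1, R3, L1, R7, I3, I4, C3} → V_3 = 7.395-6.682j
Node n4: branches {R2, R8, C2, R10, C3} → V_4 = 7.356-6.155j
Node n5: branches {C1, R4, R9} → V_5 = 5.905-7.317j
Node n6: branches {R1, R6, R7, I4, V1} → V_6 = 3.185-41.81j
Node n7: branches {I2, R6, R10} → V_7 = 7.382-6.177j
Source currents: i(V1)=-0.6411+0.5664j

1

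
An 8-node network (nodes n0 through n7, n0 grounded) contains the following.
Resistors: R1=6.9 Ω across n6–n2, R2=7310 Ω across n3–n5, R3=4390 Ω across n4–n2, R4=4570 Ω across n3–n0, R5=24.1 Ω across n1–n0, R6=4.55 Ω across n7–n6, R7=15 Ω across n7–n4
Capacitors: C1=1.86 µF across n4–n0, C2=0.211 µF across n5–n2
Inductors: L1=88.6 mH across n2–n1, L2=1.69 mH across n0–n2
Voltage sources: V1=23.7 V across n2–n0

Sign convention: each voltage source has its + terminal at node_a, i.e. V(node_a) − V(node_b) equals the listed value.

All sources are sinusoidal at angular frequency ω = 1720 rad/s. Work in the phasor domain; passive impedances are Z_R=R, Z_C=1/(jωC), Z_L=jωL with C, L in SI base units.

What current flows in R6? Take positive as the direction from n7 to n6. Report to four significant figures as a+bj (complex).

-0.006295-0.07484j A

Apply KCL at each of the 7 non-ground nodes and solve the resulting linear system.
Node n1: branches {L1, R5} → V_1 = 0.5783-3.657j
Node n2: branches {R1, R3, L1, L2, C2, V1} → V_2 = 23.70+0.000j
Node n3: branches {R2, R4} → V_3 = 8.652+2.007j
Node n4: branches {C1, R3, R7} → V_4 = 23.53-1.979j
Node n5: branches {R2, C2} → V_5 = 22.49+5.216j
Node n6: branches {R1, R6} → V_6 = 23.66-0.5164j
Node n7: branches {R6, R7} → V_7 = 23.63-0.8569j
Source currents: i(V1)=-0.03222+8.229j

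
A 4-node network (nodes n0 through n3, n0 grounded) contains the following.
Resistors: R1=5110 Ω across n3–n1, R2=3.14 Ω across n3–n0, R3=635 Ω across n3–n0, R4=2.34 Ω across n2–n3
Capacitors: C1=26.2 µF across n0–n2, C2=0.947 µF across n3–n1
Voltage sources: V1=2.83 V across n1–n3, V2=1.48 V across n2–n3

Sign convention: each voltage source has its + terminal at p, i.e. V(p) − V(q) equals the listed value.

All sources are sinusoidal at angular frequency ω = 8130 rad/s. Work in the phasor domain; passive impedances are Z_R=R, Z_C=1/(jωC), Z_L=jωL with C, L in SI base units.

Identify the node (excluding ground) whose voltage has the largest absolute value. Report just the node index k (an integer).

MNA unknowns: 3 node voltages V₁..V_3 plus 2 source currents (V1, V2)
R1: Y=0.0001957+0.000j on G[3,1]
C1: Y=0.000+0.2130j on G[0,2]
C2: Y=0.000+0.007699j on G[3,1]
R2: Y=0.3185+0.000j on G[3,0]
R3: Y=0.001575+0.000j on G[3,0]
R4: Y=0.4274+0.000j on G[2,3]
V1: row V1−V3=2.83, i_V1 at 1,3
V2: row V2−V3=1.48, i_V2 at 2,3
solve → V1=2.376-0.6826j, V2=1.026-0.6826j, V3=-0.4543-0.6826j
aux → i_V1=-0.0005538-0.02179j, i_V2=-0.7779-0.2185j

1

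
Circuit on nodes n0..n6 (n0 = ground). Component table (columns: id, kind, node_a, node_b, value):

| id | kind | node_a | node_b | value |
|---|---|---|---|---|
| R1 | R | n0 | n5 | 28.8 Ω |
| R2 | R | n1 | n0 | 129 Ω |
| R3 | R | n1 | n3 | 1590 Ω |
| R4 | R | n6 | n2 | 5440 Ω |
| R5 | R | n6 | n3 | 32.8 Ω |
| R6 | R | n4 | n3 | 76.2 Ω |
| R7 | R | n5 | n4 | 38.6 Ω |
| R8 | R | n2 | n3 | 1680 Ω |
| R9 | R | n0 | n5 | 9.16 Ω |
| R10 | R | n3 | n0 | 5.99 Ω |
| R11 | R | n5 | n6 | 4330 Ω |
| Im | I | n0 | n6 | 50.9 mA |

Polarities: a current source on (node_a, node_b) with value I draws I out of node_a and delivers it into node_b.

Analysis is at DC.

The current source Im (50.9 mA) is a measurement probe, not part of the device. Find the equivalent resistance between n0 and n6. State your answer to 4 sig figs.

Apply KCL at each of the 6 non-ground nodes and solve the resulting linear system.
Node n1: branches {R2, R3} → V_1 = 0.02156
Node n2: branches {R4, R8} → V_2 = 0.6760
Node n3: branches {R3, R5, R6, R8, R10} → V_3 = 0.2873
Node n4: branches {R6, R7} → V_4 = 0.1094
Node n5: branches {R1, R7, R9, R11} → V_5 = 0.01930
Node n6: branches {R4, R5, R11, Im} → V_6 = 1.935

R_eq = 38.01 Ω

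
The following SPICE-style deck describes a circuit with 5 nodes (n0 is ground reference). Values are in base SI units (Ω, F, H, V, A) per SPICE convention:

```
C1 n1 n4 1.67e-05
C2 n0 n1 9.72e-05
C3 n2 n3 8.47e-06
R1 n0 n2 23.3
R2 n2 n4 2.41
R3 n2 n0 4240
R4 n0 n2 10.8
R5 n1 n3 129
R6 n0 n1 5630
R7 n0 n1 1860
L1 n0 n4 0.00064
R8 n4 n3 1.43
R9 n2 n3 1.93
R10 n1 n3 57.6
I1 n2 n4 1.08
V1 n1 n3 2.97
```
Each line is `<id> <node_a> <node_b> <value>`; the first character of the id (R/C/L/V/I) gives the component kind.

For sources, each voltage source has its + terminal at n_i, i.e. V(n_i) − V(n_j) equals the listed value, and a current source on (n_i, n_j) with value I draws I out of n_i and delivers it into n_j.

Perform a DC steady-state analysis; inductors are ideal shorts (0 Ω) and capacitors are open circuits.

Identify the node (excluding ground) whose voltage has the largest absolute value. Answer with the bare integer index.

1

MNA unknowns: 4 node voltages V₁..V_4 plus 2 source currents (L1, V1)
C1: Y=0.000 on G[1,4]
C2: Y=0.000 on G[0,1]
C3: Y=0.000 on G[2,3]
R1: Y=0.04292 on G[0,2]
R2: Y=0.4149 on G[2,4]
R3: Y=0.0002358 on G[2,0]
R4: Y=0.09259 on G[0,2]
R5: Y=0.007752 on G[1,3]
R6: Y=0.0001776 on G[0,1]
R7: Y=0.0005376 on G[0,1]
L1: row V0−V4=0, i_L1 at 0,4
R8: Y=0.6993 on G[4,3]
R9: Y=0.5181 on G[2,3]
R10: Y=0.01736 on G[1,3]
I1: z[2]−=1.08, z[4]+=1.08
V1: row V1−V3=2.97, i_V1 at 1,3
solve → V1=2.426, V2=-1.274, V3=-0.5436, V4=0.000
aux → i_L1=-0.1712, i_V1=-0.07632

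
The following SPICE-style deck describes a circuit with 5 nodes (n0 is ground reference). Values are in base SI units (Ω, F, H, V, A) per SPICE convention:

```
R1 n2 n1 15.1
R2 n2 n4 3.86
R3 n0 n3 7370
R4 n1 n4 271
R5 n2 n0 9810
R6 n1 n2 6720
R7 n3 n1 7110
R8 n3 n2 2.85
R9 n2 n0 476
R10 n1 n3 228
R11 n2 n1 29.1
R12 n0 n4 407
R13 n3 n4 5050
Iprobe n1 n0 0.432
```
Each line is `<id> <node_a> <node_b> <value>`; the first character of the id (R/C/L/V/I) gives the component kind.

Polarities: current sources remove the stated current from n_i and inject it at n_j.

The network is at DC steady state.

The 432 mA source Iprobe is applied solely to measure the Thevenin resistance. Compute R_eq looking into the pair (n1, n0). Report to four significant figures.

MNA unknowns: 4 node voltages V₁..V_4
R1: Y=0.06623 on G[2,1]
R2: Y=0.2591 on G[2,4]
R3: Y=0.0001357 on G[0,3]
R4: Y=0.003690 on G[1,4]
R5: Y=0.0001019 on G[2,0]
R6: Y=0.0001488 on G[1,2]
R7: Y=0.0001406 on G[3,1]
R8: Y=0.3509 on G[3,2]
R9: Y=0.002101 on G[2,0]
R10: Y=0.004386 on G[1,3]
R11: Y=0.03436 on G[2,1]
R12: Y=0.002457 on G[0,4]
R13: Y=0.0001980 on G[3,4]
Iprobe: z[1]−=0.432, z[0]+=0.432
solve → V1=-94.42, V2=-90.49, V3=-90.50, V4=-89.70

R_eq = 218.6 Ω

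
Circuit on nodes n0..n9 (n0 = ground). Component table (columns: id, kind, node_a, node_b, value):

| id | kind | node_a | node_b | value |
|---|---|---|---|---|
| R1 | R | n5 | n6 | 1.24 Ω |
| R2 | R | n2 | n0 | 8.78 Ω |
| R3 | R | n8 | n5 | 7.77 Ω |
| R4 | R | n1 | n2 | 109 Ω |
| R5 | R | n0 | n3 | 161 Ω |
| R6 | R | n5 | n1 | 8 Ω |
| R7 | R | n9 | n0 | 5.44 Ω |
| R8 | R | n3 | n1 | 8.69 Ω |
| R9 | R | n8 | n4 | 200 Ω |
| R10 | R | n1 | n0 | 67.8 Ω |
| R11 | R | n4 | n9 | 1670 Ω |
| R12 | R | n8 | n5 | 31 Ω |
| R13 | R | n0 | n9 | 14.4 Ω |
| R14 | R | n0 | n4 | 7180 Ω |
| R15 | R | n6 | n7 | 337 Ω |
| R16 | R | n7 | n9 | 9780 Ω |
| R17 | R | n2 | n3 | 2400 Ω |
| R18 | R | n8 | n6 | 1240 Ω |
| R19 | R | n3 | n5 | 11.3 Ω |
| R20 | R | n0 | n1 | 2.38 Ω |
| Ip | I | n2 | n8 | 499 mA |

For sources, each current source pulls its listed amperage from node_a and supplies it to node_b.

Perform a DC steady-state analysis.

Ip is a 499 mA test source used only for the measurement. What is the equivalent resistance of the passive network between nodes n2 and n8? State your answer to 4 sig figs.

R_eq = 21.64 Ω

Element admittances at DC:
  Y(R1) = 0.8065 S between n5,n6
  Y(R2) = 0.1139 S between n2,n0
  Y(R3) = 0.1287 S between n8,n5
  Y(R4) = 0.009174 S between n1,n2
  Y(R5) = 0.006211 S between n0,n3
  Y(R6) = 0.1250 S between n5,n1
  Y(R7) = 0.1838 S between n9,n0
  Y(R8) = 0.1151 S between n3,n1
  Y(R9) = 0.005000 S between n8,n4
  Y(R10) = 0.01475 S between n1,n0
  Y(R11) = 0.0005988 S between n4,n9
  Y(R12) = 0.03226 S between n8,n5
  Y(R13) = 0.06944 S between n0,n9
  Y(R14) = 0.0001393 S between n0,n4
  Y(R15) = 0.002967 S between n6,n7
  Y(R16) = 0.0001022 S between n7,n9
  Y(R17) = 0.0004167 S between n2,n3
  Y(R18) = 0.0008065 S between n8,n6
  Y(R19) = 0.08850 S between n3,n5
  Y(R20) = 0.4202 S between n0,n1
  Ip: injects 0.499 A into n8 (from n2)
Assemble and solve the 9×9 MNA system:
  V(n1)=0.9956  V(n2)=-3.960  V(n3)=2.129  V(n4)=5.960  V(n5)=3.780  V(n6)=3.783  V(n7)=3.657  V(n8)=6.838  V(n9)=0.01552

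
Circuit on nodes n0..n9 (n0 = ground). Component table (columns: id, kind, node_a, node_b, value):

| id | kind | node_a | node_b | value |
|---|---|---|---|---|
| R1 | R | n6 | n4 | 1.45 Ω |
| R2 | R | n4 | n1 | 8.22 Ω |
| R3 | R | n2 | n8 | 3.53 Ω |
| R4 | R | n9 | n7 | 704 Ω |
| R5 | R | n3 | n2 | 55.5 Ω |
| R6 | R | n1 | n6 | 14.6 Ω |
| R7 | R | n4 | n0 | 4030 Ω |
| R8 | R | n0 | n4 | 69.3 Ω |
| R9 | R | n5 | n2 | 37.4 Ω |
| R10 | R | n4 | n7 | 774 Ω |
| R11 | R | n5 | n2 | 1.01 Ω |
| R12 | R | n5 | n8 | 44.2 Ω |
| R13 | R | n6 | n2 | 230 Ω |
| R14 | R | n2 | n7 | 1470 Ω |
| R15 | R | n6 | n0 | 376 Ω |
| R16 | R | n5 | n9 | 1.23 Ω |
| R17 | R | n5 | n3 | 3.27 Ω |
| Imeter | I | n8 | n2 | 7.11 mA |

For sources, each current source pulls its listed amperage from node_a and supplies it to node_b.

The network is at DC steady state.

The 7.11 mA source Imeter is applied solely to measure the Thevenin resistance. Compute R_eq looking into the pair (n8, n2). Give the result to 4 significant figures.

Element admittances at DC:
  Y(R1) = 0.6897 S between n6,n4
  Y(R2) = 0.1217 S between n4,n1
  Y(R3) = 0.2833 S between n2,n8
  Y(R4) = 0.001420 S between n9,n7
  Y(R5) = 0.01802 S between n3,n2
  Y(R6) = 0.06849 S between n1,n6
  Y(R7) = 0.0002481 S between n4,n0
  Y(R8) = 0.01443 S between n0,n4
  Y(R9) = 0.02674 S between n5,n2
  Y(R10) = 0.001292 S between n4,n7
  Y(R11) = 0.9901 S between n5,n2
  Y(R12) = 0.02262 S between n5,n8
  Y(R13) = 0.004348 S between n6,n2
  Y(R14) = 0.0006803 S between n2,n7
  Y(R15) = 0.002660 S between n6,n0
  Y(R16) = 0.8130 S between n5,n9
  Y(R17) = 0.3058 S between n5,n3
  Imeter: injects 0.00711 A into n2 (from n8)
Assemble and solve the 9×9 MNA system:
  V(n1)=6.386e-08  V(n2)=5.251e-05  V(n3)=-0.0004179  V(n4)=-4.736e-08  V(n5)=-0.0004456  V(n6)=2.614e-07  V(n7)=-0.0001759  V(n8)=-0.02323  V(n9)=-0.0004452

R_eq = 3.274 Ω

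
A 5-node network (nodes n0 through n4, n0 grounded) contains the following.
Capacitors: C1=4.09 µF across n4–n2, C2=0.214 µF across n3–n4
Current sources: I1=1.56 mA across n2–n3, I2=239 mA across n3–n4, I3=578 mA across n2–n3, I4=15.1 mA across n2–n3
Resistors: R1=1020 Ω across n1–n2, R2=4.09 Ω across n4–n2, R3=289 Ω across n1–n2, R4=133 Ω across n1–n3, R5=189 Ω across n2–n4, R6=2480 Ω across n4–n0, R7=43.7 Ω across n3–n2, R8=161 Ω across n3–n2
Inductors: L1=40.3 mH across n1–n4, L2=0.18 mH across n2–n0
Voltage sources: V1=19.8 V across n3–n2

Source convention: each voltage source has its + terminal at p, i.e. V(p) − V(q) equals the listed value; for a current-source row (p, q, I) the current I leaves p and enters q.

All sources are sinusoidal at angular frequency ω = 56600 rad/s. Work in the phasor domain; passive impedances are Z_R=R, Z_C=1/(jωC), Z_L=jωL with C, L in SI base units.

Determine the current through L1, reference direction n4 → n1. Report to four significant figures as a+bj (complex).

-0.0001827+0.005030j A

Element admittances at ω=56600 rad/s:
  Y(C1) = 0.000+0.2315j S between n4,n2
  I1: injects 0.00156 A into n3 (from n2)
  I2: injects 0.239 A into n4 (from n3)
  Y(R1) = 0.0009804+0.000j S between n1,n2
  Y(L1) = 0.000-0.0004384j S between n1,n4
  Y(R2) = 0.2445+0.000j S between n4,n2
  Y(R3) = 0.003460+0.000j S between n1,n2
  Y(R4) = 0.007519+0.000j S between n1,n3
  Y(L2) = 0.000-0.09815j S between n2,n0
  I3: injects 0.578 A into n3 (from n2)
  Y(R5) = 0.005291+0.000j S between n2,n4
  Y(R6) = 0.0004032+0.000j S between n4,n0
  I4: injects 0.0151 A into n3 (from n2)
  Y(R7) = 0.02288+0.000j S between n3,n2
  Y(R8) = 0.006211+0.000j S between n3,n2
  Y(C2) = 0.000+0.01211j S between n3,n4
  V1: constraint V(n3)−V(n2) = 19.8
Assemble and solve the 5×5 MNA system:
  V(n1)=12.43+0.4166j  V(n2)=-8.792e-08-0.003943j  V(n3)=19.80-0.003943j  V(n4)=0.9598-2.140e-05j
  i(V1)=-0.2759-0.2250j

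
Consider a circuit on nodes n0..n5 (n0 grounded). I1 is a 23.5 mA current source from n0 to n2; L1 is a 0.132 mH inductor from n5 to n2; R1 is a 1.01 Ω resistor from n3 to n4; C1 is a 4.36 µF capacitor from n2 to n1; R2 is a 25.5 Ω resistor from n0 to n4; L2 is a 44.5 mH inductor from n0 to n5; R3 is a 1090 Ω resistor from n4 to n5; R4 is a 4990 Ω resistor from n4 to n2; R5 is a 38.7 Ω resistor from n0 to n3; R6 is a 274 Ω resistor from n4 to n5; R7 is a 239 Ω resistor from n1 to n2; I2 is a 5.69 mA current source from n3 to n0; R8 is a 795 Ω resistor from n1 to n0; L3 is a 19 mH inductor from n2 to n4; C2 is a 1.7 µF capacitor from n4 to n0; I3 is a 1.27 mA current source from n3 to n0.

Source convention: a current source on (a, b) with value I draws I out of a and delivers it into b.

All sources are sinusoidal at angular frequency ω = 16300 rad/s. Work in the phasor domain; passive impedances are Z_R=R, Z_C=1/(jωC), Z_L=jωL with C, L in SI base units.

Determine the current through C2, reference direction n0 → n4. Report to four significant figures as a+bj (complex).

-0.001296-0.004173j A

Element admittances at ω=16300 rad/s:
  I1: injects 0.0235 A into n2 (from n0)
  Y(L1) = 0.000-0.4648j S between n5,n2
  Y(R1) = 0.9901+0.000j S between n3,n4
  Y(C1) = 0.000+0.07107j S between n2,n1
  Y(R2) = 0.03922+0.000j S between n0,n4
  Y(L2) = 0.000-0.001379j S between n0,n5
  Y(R3) = 0.0009174+0.000j S between n4,n5
  Y(R4) = 0.0002004+0.000j S between n4,n2
  Y(R5) = 0.02584+0.000j S between n0,n3
  Y(R6) = 0.003650+0.000j S between n4,n5
  Y(R7) = 0.004184+0.000j S between n1,n2
  I2: injects 0.00569 A into n0 (from n3)
  Y(R8) = 0.001258+0.000j S between n1,n0
  Y(L3) = 0.000-0.003229j S between n2,n4
  Y(C2) = 0.000+0.02771j S between n4,n0
  I3: injects 0.00127 A into n0 (from n3)
Assemble and solve the 5×5 MNA system:
  V(n1)=2.537+1.909j  V(n2)=2.573+1.866j  V(n3)=0.1399-0.04557j  V(n4)=0.1506-0.04676j  V(n5)=2.584+1.837j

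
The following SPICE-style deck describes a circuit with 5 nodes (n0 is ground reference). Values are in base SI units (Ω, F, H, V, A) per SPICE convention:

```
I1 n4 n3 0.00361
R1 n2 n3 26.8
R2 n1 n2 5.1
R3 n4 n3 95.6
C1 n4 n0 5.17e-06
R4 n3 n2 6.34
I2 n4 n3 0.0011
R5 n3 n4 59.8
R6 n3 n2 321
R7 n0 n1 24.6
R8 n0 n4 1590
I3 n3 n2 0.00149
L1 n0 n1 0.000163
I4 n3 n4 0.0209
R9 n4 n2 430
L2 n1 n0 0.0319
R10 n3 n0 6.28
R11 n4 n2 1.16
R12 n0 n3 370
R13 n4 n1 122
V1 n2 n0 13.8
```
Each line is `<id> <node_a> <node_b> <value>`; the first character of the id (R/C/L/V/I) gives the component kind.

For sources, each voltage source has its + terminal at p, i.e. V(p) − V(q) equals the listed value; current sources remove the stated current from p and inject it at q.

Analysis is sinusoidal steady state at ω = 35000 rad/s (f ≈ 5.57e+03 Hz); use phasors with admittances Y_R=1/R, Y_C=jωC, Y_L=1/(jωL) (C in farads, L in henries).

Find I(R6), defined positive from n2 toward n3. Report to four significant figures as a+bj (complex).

MNA unknowns: 4 node voltages V₁..V_4 plus 1 source current (V1)
I1: z[4]−=0.00361, z[3]+=0.00361
R1: Y=0.03731+0.000j on G[2,3]
R2: Y=0.1961+0.000j on G[1,2]
R3: Y=0.01046+0.000j on G[4,3]
C1: Y=0.000+0.1809j on G[4,0]
R4: Y=0.1577+0.000j on G[3,2]
I2: z[4]−=0.0011, z[3]+=0.0011
R5: Y=0.01672+0.000j on G[3,4]
R6: Y=0.003115+0.000j on G[3,2]
R7: Y=0.04065+0.000j on G[0,1]
R8: Y=0.0006289+0.000j on G[0,4]
I3: z[3]−=0.00149, z[2]+=0.00149
L1: Y=0.000-0.1753j on G[0,1]
I4: z[3]−=0.0209, z[4]+=0.0209
R9: Y=0.002326+0.000j on G[4,2]
L2: Y=0.000-0.0008957j on G[1,0]
R10: Y=0.1592+0.000j on G[3,0]
R11: Y=0.8621+0.000j on G[4,2]
R12: Y=0.002703+0.000j on G[0,3]
R13: Y=0.008197+0.000j on G[4,1]
V1: row V2−V0=13.8, i_V1 at 2,0
solve → V1=7.609+5.387j, V2=13.80+0.000j, V3=7.932-0.1811j, V4=13.06-2.580j
aux → i_V1=-3.018-1.210j

0.01828+0.0005642j A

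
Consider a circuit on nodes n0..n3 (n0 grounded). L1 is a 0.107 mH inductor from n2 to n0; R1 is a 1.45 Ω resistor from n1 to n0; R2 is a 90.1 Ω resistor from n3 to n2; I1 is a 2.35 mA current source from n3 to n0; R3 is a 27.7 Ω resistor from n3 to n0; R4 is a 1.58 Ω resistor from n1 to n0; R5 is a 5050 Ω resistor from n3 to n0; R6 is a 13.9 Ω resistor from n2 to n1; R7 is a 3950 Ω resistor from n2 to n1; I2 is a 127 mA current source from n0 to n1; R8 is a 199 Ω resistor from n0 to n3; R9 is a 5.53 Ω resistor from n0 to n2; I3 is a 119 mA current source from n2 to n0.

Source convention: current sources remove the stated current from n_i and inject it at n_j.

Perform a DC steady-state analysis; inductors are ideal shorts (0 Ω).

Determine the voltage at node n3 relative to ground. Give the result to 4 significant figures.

-0.04483 V

MNA unknowns: 3 node voltages V₁..V_3 plus 1 source current (L1)
L1: row V2−V0=0, i_L1 at 2,0
R1: Y=0.6897 on G[1,0]
R2: Y=0.01110 on G[3,2]
I1: z[3]−=0.00235, z[0]+=0.00235
R3: Y=0.03610 on G[3,0]
R4: Y=0.6329 on G[1,0]
R5: Y=0.0001980 on G[3,0]
R6: Y=0.07194 on G[2,1]
R7: Y=0.0002532 on G[2,1]
I2: z[0]−=0.127, z[1]+=0.127
R8: Y=0.005025 on G[0,3]
R9: Y=0.1808 on G[0,2]
I3: z[2]−=0.119, z[0]+=0.119
solve → V1=0.09105, V2=0.000, V3=-0.04483
aux → i_L1=-0.1129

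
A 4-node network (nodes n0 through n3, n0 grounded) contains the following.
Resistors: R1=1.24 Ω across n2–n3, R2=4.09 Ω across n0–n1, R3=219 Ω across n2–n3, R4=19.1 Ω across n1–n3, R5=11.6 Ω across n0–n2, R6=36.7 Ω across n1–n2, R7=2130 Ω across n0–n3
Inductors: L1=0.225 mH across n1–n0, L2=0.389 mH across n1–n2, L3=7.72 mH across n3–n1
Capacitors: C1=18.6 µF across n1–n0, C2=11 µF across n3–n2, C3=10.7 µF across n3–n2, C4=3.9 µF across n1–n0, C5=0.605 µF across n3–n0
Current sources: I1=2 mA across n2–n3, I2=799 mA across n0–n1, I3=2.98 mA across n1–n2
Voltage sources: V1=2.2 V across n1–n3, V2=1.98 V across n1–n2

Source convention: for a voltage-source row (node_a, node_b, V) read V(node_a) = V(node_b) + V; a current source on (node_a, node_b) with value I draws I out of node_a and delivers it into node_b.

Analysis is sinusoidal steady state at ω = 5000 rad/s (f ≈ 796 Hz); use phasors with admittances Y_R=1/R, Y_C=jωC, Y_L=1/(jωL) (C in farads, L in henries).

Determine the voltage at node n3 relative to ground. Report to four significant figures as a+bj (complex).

MNA unknowns: 3 node voltages V₁..V_3 plus 2 source currents (V1, V2)
R1: Y=0.8065+0.000j on G[2,3]
L1: Y=0.000-0.8889j on G[1,0]
C1: Y=0.000+0.09300j on G[1,0]
C2: Y=0.000+0.05500j on G[3,2]
R2: Y=0.2445+0.000j on G[0,1]
I1: z[2]−=0.002, z[3]+=0.002
R3: Y=0.004566+0.000j on G[2,3]
C3: Y=0.000+0.05350j on G[3,2]
R4: Y=0.05236+0.000j on G[1,3]
L2: Y=0.000-0.5141j on G[1,2]
R5: Y=0.08621+0.000j on G[0,2]
R6: Y=0.02725+0.000j on G[1,2]
R7: Y=0.0004695+0.000j on G[0,3]
I2: z[0]−=0.799, z[1]+=0.799
C4: Y=0.000+0.01950j on G[1,0]
C5: Y=0.000+0.003025j on G[3,0]
L3: Y=0.000-0.02591j on G[3,1]
I3: z[1]−=0.00298, z[2]+=0.00298
V1: row V1−V3=2.2, i_V1 at 1,3
V2: row V1−V2=1.98, i_V2 at 1,2
solve → V1=0.4469+1.064j, V2=-1.533+1.064j, V3=-1.753+1.064j
aux → i_V1=-0.2996+0.02832j, i_V2=-0.008667+1.134j

-1.753+1.064j V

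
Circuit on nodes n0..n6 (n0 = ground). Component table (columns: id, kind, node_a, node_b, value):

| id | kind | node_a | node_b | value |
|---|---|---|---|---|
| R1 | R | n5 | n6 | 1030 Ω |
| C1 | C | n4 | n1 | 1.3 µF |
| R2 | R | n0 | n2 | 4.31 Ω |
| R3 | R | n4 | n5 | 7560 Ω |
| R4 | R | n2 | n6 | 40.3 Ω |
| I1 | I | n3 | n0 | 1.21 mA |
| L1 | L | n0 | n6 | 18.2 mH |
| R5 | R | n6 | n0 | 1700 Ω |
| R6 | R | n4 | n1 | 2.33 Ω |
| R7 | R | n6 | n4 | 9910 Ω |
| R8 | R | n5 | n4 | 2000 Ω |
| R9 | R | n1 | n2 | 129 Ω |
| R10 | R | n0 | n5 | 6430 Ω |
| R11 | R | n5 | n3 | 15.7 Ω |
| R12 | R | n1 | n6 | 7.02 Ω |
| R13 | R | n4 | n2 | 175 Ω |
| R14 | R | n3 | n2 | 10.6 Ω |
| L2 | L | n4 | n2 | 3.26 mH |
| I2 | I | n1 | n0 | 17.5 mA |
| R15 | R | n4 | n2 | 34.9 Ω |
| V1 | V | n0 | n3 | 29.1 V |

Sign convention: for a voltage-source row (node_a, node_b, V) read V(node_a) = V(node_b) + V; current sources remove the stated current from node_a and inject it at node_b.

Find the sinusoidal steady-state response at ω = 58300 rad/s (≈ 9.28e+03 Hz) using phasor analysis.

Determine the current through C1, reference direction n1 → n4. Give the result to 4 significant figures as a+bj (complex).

0.0001036-0.001792j A

Apply KCL at each of the 6 non-ground nodes and solve the resulting linear system.
Node n1: branches {C1, R6, R9, R12, I2} → V_1 = -9.191-0.1880j
Node n2: branches {R2, R4, R9, R13, R14, L2, R15} → V_2 = -8.543-0.02514j
Node n3: branches {I1, R11, R14, V1} → V_3 = -29.10+0.000j
Node n4: branches {C1, R3, R6, R7, R8, R13, L2, R15} → V_4 = -9.167-0.1866j
Node n5: branches {R1, R3, R8, R10, R11} → V_5 = -28.54-0.004970j
Node n6: branches {R1, R4, L1, R5, R7, R12} → V_6 = -9.174-0.2135j
Source currents: i(V1)=-1.974+0.002688j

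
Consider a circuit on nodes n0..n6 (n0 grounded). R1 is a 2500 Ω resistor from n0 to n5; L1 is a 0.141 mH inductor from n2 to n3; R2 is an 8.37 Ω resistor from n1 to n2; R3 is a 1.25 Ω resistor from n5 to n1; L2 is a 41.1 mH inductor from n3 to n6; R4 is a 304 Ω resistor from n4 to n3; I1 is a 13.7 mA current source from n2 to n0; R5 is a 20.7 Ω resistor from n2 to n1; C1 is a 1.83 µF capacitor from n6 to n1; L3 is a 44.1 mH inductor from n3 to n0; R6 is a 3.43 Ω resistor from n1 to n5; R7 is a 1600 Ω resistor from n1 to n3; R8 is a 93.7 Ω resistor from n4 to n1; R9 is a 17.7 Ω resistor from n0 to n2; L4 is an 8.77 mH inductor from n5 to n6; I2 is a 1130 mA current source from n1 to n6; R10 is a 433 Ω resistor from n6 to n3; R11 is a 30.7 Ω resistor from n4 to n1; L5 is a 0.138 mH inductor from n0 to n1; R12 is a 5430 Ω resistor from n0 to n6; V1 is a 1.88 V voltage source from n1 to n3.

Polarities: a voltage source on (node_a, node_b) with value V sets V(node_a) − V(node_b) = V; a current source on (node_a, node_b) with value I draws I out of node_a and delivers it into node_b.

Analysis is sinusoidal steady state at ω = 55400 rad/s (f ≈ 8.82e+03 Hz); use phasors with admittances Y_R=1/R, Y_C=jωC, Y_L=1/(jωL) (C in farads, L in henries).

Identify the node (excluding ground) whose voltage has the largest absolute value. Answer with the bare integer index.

6

MNA unknowns: 6 node voltages V₁..V_6 plus 1 source current (V1)
R1: Y=0.0004000+0.000j on G[0,5]
L1: Y=0.000-0.1280j on G[2,3]
R2: Y=0.1195+0.000j on G[1,2]
R3: Y=0.8000+0.000j on G[5,1]
L2: Y=0.000-0.0004392j on G[3,6]
R4: Y=0.003289+0.000j on G[4,3]
I1: z[2]−=0.0137, z[0]+=0.0137
R5: Y=0.04831+0.000j on G[2,1]
C1: Y=0.000+0.1014j on G[6,1]
L3: Y=0.000-0.0004093j on G[3,0]
R6: Y=0.2915+0.000j on G[1,5]
R7: Y=0.0006250+0.000j on G[1,3]
R8: Y=0.01067+0.000j on G[4,1]
R9: Y=0.05650+0.000j on G[0,2]
L4: Y=0.000-0.002058j on G[5,6]
I2: z[1]−=1.13, z[6]+=1.13
R10: Y=0.002309+0.000j on G[6,3]
R11: Y=0.03257+0.000j on G[4,1]
L5: Y=0.000-0.1308j on G[0,1]
R12: Y=0.0001842+0.000j on G[0,6]
V1: row V1−V3=1.88, i_V1 at 1,3
solve → V1=0.3135+0.003109j, V2=-0.2538+0.7516j, V3=-1.566+0.003109j, V4=0.1806+0.003109j, V5=0.2920+0.002510j, V6=0.6092-11.37j
aux → i_V1=-0.1028+0.1959j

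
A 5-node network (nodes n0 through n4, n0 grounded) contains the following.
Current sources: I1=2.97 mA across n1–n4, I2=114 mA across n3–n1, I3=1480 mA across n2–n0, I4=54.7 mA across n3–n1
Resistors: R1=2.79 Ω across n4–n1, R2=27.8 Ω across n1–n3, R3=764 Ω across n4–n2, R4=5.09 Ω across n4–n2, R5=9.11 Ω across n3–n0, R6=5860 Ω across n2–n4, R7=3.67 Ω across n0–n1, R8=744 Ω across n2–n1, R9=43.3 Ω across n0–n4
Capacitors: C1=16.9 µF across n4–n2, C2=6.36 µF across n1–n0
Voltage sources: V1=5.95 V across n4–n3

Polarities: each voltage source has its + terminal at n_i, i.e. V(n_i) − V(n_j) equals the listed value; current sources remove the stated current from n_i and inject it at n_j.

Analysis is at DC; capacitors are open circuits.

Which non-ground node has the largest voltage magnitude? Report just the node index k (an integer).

2

Element admittances at DC:
  I1: injects 0.00297 A into n4 (from n1)
  Y(R1) = 0.3584 S between n4,n1
  I2: injects 0.114 A into n1 (from n3)
  Y(C1) = 0.000 S between n4,n2
  I3: injects 1.48 A into n0 (from n2)
  Y(R2) = 0.03597 S between n1,n3
  Y(R3) = 0.001309 S between n4,n2
  I4: injects 0.0547 A into n1 (from n3)
  Y(R4) = 0.1965 S between n4,n2
  Y(R5) = 0.1098 S between n3,n0
  Y(R6) = 0.0001706 S between n2,n4
  Y(R7) = 0.2725 S between n0,n1
  Y(R8) = 0.001344 S between n2,n1
  Y(R9) = 0.02309 S between n0,n4
  Y(C2) = 0.000 S between n1,n0
  V1: constraint V(n4)−V(n3) = 5.95
Assemble and solve the 5×5 MNA system:
  V(n1)=-1.704  V(n2)=-10.15  V(n3)=-8.679  V(n4)=-2.729
  i(V1)=-1.035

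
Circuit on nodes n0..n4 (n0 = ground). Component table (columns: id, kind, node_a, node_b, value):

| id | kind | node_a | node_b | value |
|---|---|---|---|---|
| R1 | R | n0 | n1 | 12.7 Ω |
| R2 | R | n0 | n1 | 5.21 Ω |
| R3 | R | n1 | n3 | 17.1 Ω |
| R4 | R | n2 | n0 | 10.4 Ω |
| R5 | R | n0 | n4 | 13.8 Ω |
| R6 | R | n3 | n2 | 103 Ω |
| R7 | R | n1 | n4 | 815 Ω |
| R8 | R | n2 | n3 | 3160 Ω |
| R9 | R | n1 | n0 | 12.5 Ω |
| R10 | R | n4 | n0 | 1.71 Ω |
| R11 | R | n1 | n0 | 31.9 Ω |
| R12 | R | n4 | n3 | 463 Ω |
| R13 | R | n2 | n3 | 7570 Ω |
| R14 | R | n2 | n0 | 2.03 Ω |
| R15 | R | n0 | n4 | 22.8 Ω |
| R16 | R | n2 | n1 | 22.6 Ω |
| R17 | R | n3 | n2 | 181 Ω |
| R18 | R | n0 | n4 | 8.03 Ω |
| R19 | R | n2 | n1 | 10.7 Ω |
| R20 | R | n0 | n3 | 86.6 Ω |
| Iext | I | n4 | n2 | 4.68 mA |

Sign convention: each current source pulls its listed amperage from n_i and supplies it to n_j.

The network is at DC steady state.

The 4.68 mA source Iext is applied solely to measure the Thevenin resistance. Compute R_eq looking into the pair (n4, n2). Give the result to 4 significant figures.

Element admittances at DC:
  Y(R1) = 0.07874 S between n0,n1
  Y(R2) = 0.1919 S between n0,n1
  Y(R3) = 0.05848 S between n1,n3
  Y(R4) = 0.09615 S between n2,n0
  Y(R5) = 0.07246 S between n0,n4
  Y(R6) = 0.009709 S between n3,n2
  Y(R7) = 0.001227 S between n1,n4
  Y(R8) = 0.0003165 S between n2,n3
  Y(R9) = 0.08000 S between n1,n0
  Y(R10) = 0.5848 S between n4,n0
  Y(R11) = 0.03135 S between n1,n0
  Y(R12) = 0.002160 S between n4,n3
  Y(R13) = 0.0001321 S between n2,n3
  Y(R14) = 0.4926 S between n2,n0
  Y(R15) = 0.04386 S between n0,n4
  Y(R16) = 0.04425 S between n2,n1
  Y(R17) = 0.005525 S between n3,n2
  Y(R18) = 0.1245 S between n0,n4
  Y(R19) = 0.09346 S between n2,n1
  Y(R20) = 0.01155 S between n0,n3
  Iext: injects 0.00468 A into n2 (from n4)
Assemble and solve the 4×4 MNA system:
  V(n1)=0.001805  V(n2)=0.006689  V(n3)=0.002257  V(n4)=-0.005637

R_eq = 2.634 Ω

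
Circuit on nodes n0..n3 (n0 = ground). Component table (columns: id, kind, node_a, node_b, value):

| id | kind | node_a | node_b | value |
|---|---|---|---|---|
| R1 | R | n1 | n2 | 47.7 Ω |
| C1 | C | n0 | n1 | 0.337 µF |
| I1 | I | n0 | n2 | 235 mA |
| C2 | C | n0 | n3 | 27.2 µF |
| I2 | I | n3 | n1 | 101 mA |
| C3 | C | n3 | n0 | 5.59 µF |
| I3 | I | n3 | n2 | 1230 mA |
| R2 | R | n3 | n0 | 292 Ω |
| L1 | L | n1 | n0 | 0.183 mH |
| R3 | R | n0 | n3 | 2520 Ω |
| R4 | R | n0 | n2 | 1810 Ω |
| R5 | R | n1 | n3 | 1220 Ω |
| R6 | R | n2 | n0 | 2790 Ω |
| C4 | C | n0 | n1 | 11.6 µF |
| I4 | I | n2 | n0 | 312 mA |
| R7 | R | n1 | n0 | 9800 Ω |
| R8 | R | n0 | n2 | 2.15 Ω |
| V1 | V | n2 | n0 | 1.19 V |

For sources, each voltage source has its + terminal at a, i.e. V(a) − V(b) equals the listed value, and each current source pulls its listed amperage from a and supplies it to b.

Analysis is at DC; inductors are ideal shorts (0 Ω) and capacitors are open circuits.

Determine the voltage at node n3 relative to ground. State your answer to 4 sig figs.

MNA unknowns: 3 node voltages V₁..V_3 plus 2 source currents (L1, V1)
R1: Y=0.02096 on G[1,2]
C1: Y=0.000 on G[0,1]
I1: z[0]−=0.235, z[2]+=0.235
C2: Y=0.000 on G[0,3]
I2: z[3]−=0.101, z[1]+=0.101
C3: Y=0.000 on G[3,0]
I3: z[3]−=1.23, z[2]+=1.23
R2: Y=0.003425 on G[3,0]
L1: row V1−V0=0, i_L1 at 1,0
R3: Y=0.0003968 on G[0,3]
R4: Y=0.0005525 on G[0,2]
R5: Y=0.0008197 on G[1,3]
R6: Y=0.0003584 on G[2,0]
C4: Y=0.000 on G[0,1]
I4: z[2]−=0.312, z[0]+=0.312
R7: Y=0.0001020 on G[1,0]
R8: Y=0.4651 on G[0,2]
V1: row V2−V0=1.19, i_V1 at 2,0
solve → V1=0.000, V2=1.190, V3=-286.8
aux → i_L1=-0.1091, i_V1=0.5735

-286.8 V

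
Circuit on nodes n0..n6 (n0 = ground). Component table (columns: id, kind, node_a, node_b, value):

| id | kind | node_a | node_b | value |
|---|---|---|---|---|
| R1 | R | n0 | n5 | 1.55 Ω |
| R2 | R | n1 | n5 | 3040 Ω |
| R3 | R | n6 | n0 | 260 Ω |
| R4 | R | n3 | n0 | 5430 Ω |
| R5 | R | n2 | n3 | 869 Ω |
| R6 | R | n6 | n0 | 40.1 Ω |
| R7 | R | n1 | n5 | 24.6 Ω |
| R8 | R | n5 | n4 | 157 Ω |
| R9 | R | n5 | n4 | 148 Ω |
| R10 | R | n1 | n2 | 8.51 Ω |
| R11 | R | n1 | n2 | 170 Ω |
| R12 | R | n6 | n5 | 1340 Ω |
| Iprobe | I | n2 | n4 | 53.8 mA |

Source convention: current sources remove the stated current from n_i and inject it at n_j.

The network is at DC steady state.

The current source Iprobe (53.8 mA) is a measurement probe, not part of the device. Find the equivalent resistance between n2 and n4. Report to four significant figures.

R_eq = 108.5 Ω

MNA unknowns: 6 node voltages V₁..V_6
R1: Y=0.6452 on G[0,5]
R2: Y=0.0003289 on G[1,5]
R3: Y=0.003846 on G[6,0]
R4: Y=0.0001842 on G[3,0]
R5: Y=0.001151 on G[2,3]
R6: Y=0.02494 on G[6,0]
R7: Y=0.04065 on G[1,5]
R8: Y=0.006369 on G[5,4]
R9: Y=0.006757 on G[5,4]
R10: Y=0.1175 on G[1,2]
R11: Y=0.005882 on G[1,2]
R12: Y=0.0007463 on G[6,5]
Iprobe: z[2]−=0.0538, z[4]+=0.0538
solve → V1=-1.306, V2=-1.739, V3=-1.499, V4=4.099, V5=0.0004275, V6=1.080e-05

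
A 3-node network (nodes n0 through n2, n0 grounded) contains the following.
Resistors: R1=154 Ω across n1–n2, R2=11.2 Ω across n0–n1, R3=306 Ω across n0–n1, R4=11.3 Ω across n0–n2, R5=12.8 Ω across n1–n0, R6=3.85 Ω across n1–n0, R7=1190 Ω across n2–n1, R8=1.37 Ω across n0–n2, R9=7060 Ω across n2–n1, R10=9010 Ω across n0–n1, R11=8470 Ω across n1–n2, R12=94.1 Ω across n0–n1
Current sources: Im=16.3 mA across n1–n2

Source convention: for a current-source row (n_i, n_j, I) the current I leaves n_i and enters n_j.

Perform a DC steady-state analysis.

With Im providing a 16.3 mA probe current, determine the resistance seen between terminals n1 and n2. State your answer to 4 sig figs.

MNA unknowns: 2 node voltages V₁..V_2
R1: Y=0.006494 on G[1,2]
R2: Y=0.08929 on G[0,1]
R3: Y=0.003268 on G[0,1]
R4: Y=0.08850 on G[0,2]
R5: Y=0.07812 on G[1,0]
R6: Y=0.2597 on G[1,0]
R7: Y=0.0008403 on G[2,1]
R8: Y=0.7299 on G[0,2]
R9: Y=0.0001416 on G[2,1]
R10: Y=0.0001110 on G[0,1]
R11: Y=0.0001181 on G[1,2]
R12: Y=0.01063 on G[0,1]
Im: z[1]−=0.0163, z[2]+=0.0163
solve → V1=-0.03599, V2=0.01940

R_eq = 3.399 Ω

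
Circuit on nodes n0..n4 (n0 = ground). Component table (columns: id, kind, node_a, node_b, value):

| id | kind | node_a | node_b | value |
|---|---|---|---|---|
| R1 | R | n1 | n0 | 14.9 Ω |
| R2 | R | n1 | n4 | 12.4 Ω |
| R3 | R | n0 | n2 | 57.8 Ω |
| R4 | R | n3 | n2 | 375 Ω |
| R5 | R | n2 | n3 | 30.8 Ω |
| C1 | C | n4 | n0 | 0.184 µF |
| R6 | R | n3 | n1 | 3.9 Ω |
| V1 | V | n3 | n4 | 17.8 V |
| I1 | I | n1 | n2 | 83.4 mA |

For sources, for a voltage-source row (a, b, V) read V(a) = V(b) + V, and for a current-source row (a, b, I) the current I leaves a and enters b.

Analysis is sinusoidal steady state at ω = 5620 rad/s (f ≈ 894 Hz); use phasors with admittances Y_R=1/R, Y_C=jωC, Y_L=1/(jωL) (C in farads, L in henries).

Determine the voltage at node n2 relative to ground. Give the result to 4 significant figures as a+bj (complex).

3.821+0.1484j V

Apply KCL at each of the 4 non-ground nodes and solve the resulting linear system.
Node n1: branches {R1, R2, R6, I1} → V_1 = -0.9817+0.1847j
Node n2: branches {R3, R4, R5, I1} → V_2 = 3.821+0.1484j
Node n3: branches {R4, R5, R6, V1} → V_3 = 3.329+0.2215j
Node n4: branches {R2, C1, V1} → V_4 = -14.47+0.2215j
Source currents: i(V1)=-1.088-0.01200j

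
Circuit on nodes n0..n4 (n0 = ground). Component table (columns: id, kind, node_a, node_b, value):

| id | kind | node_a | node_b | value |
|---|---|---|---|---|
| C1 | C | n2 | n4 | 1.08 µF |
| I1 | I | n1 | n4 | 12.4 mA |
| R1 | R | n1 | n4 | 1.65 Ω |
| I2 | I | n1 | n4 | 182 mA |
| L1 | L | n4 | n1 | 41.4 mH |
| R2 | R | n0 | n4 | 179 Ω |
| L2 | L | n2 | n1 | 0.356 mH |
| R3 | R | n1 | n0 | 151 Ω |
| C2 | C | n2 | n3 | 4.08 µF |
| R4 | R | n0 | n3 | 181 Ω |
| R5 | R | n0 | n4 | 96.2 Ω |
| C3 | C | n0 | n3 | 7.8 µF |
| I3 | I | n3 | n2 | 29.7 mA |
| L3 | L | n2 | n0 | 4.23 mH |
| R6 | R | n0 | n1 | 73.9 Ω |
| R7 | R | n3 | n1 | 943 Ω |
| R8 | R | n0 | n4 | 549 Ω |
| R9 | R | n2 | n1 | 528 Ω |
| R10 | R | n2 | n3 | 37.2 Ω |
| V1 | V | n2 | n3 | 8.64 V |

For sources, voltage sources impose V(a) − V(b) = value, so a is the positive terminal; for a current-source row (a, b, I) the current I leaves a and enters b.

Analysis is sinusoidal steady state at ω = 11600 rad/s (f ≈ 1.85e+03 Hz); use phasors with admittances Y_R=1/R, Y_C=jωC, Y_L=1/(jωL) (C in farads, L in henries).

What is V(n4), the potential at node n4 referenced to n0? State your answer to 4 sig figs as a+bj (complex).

MNA unknowns: 4 node voltages V₁..V_4 plus 1 source current (V1)
C1: Y=0.000+0.01253j on G[2,4]
I1: z[1]−=0.0124, z[4]+=0.0124
R1: Y=0.6061+0.000j on G[1,4]
I2: z[1]−=0.182, z[4]+=0.182
L1: Y=0.000-0.002082j on G[4,1]
R2: Y=0.005587+0.000j on G[0,4]
L2: Y=0.000-0.2422j on G[2,1]
R3: Y=0.006623+0.000j on G[1,0]
C2: Y=0.000+0.04733j on G[2,3]
R4: Y=0.005525+0.000j on G[0,3]
R5: Y=0.01040+0.000j on G[0,4]
C3: Y=0.000+0.09048j on G[0,3]
I3: z[3]−=0.0297, z[2]+=0.0297
L3: Y=0.000-0.02038j on G[2,0]
R6: Y=0.01353+0.000j on G[0,1]
R7: Y=0.001060+0.000j on G[3,1]
R8: Y=0.001821+0.000j on G[0,4]
R9: Y=0.001894+0.000j on G[2,1]
R10: Y=0.02688+0.000j on G[2,3]
V1: row V2−V3=8.64, i_V1 at 2,3
solve → V1=9.426+3.513j, V2=8.874+5.125j, V3=0.2343+5.125j, V4=9.434+3.401j
aux → i_V1=-0.6747-0.3577j

9.434+3.401j V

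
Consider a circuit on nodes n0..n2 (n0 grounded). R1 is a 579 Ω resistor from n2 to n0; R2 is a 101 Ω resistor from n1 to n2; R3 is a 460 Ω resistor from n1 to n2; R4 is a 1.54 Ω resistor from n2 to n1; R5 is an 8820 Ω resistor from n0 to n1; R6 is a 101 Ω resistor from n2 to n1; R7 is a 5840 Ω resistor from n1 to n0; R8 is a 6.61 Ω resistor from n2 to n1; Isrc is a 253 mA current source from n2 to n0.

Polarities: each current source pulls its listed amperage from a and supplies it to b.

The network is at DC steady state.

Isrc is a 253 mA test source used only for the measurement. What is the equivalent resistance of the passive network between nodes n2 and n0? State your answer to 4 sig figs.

Element admittances at DC:
  Y(R1) = 0.001727 S between n2,n0
  Y(R2) = 0.009901 S between n1,n2
  Y(R3) = 0.002174 S between n1,n2
  Y(R4) = 0.6494 S between n2,n1
  Y(R5) = 0.0001134 S between n0,n1
  Y(R6) = 0.009901 S between n2,n1
  Y(R7) = 0.0001712 S between n1,n0
  Y(R8) = 0.1513 S between n2,n1
  Isrc: injects 0.253 A into n0 (from n2)
Assemble and solve the 2×2 MNA system:
  V(n1)=-125.7  V(n2)=-125.8

R_eq = 497.1 Ω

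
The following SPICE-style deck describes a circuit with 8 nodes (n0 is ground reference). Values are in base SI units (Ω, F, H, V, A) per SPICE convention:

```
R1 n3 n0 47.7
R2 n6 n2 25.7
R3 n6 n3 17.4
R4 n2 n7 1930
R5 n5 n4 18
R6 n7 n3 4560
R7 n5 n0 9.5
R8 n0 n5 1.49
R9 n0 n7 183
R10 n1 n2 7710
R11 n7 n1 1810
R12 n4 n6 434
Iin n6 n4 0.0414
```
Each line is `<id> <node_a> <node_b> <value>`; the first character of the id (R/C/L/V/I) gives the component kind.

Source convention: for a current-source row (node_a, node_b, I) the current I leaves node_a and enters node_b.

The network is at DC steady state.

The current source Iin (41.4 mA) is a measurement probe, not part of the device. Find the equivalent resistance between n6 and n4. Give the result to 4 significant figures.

Element admittances at DC:
  Y(R1) = 0.02096 S between n3,n0
  Y(R2) = 0.03891 S between n6,n2
  Y(R3) = 0.05747 S between n6,n3
  Y(R4) = 0.0005181 S between n2,n7
  Y(R5) = 0.05556 S between n5,n4
  Y(R6) = 0.0002193 S between n7,n3
  Y(R7) = 0.1053 S between n5,n0
  Y(R8) = 0.6711 S between n0,n5
  Y(R9) = 0.005464 S between n0,n7
  Y(R10) = 0.0001297 S between n1,n2
  Y(R11) = 0.0005525 S between n7,n1
  Y(R12) = 0.002304 S between n4,n6
  Iin: injects 0.0414 A into n4 (from n6)
Assemble and solve the 7×7 MNA system:
  V(n1)=-0.6250  V(n2)=-2.147  V(n3)=-1.592  V(n4)=0.6719  V(n5)=0.04487  V(n6)=-2.178  V(n7)=-0.2675

R_eq = 68.83 Ω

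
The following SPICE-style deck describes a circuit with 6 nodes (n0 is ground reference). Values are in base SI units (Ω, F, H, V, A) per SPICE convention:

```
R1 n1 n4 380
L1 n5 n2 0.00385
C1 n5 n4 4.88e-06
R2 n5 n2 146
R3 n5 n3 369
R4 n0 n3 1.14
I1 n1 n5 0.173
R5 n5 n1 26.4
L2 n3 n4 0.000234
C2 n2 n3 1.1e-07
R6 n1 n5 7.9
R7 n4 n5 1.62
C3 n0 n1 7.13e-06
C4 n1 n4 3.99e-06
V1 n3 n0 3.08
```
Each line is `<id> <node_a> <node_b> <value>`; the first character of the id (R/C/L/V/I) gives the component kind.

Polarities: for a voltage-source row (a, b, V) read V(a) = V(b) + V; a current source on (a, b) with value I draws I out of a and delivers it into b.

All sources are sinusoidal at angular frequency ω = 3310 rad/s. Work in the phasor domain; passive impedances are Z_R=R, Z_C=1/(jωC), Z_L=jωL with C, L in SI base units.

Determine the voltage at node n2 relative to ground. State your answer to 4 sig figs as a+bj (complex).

MNA unknowns: 5 node voltages V₁..V_5 plus 1 source current (V1)
R1: Y=0.002632+0.000j on G[1,4]
L1: Y=0.000-0.07847j on G[5,2]
C1: Y=0.000+0.01615j on G[5,4]
R2: Y=0.006849+0.000j on G[5,2]
R3: Y=0.002710+0.000j on G[5,3]
R4: Y=0.8772+0.000j on G[0,3]
I1: z[1]−=0.173, z[5]+=0.173
R5: Y=0.03788+0.000j on G[5,1]
L2: Y=0.000-1.291j on G[3,4]
C2: Y=0.000+0.0003641j on G[2,3]
R6: Y=0.1266+0.000j on G[1,5]
R7: Y=0.6173+0.000j on G[4,5]
C3: Y=0.000+0.02360j on G[0,1]
C4: Y=0.000+0.01321j on G[1,4]
V1: row V3−V0=3.08, i_V1 at 3,0
solve → V1=2.014-0.2531j, V2=3.105-0.05680j, V3=3.080+0.000j, V4=3.117-0.004695j, V5=3.105-0.05652j
aux → i_V1=-2.708-0.04754j

3.105-0.05680j V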